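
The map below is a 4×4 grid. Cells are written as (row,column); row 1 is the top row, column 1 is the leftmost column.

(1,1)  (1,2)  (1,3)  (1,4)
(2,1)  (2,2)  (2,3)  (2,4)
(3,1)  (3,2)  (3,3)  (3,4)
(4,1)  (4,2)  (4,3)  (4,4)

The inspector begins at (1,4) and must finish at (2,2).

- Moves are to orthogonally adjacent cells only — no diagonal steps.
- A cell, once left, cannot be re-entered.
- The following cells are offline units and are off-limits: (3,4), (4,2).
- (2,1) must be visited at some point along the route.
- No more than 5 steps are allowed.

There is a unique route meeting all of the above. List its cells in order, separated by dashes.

Any route must reach (2,1) and still end at (2,2) within 5 moves, so the order of the required stops is forced.
Route from (1,4): left 3 to (1,1), down 1 to (2,1), right 1 to (2,2) — 5 moves in all.
Check: all required cells visited; 5 ≤ 5 moves.

(1,4) - (1,3) - (1,2) - (1,1) - (2,1) - (2,2)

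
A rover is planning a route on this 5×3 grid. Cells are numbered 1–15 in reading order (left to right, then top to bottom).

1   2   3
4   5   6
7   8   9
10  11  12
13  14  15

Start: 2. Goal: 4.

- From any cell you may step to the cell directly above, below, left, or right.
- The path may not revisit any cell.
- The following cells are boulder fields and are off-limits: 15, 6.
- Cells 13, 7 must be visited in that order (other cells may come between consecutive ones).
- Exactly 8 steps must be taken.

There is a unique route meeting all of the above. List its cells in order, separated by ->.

The waypoints must appear in the order 13, 7, with no cell reused.
Route from 2: 4× down (reaching 14), left to 13, 3× up (reaching 4) — 8 moves in all.
Check: order respected (13 at step 5, 7 at step 7); 8 moves as required.

2 -> 5 -> 8 -> 11 -> 14 -> 13 -> 10 -> 7 -> 4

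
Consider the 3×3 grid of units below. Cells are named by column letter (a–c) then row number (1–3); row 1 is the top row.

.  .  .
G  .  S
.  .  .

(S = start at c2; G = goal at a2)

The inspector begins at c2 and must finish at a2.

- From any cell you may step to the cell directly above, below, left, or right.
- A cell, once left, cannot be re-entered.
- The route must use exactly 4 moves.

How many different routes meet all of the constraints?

Need simple routes of exactly 4 moves from c2 to a2 (Manhattan distance 2, so 1 moves are spent on a detour and 1 undoing it).
Enumerating: c2 c1 b1 b2 a2 | c2 c1 b1 a1 a2 | c2 c3 b3 b2 a2 | c2 c3 b3 a3 a2 | c2 b2 b1 a1 a2 | c2 b2 b3 a3 a2.
That gives 6 routes.

6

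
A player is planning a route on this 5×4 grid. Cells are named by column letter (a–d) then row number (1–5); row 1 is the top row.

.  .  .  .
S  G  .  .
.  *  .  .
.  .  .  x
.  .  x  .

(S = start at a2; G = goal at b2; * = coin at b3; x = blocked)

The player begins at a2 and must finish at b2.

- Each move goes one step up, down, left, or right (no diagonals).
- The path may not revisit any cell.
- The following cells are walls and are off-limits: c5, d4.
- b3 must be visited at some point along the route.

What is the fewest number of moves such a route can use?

Any route passes through b3 somewhere between a2 and b2. Summing Manhattan distances along the two legs (a2 → b3 → b2) gives a lower bound of 2 + 1 = 3 moves.
A route of 3 moves achieves this: a2 → a3 → b3 → b2.
Since 3 matches the lower bound, it is optimal.

3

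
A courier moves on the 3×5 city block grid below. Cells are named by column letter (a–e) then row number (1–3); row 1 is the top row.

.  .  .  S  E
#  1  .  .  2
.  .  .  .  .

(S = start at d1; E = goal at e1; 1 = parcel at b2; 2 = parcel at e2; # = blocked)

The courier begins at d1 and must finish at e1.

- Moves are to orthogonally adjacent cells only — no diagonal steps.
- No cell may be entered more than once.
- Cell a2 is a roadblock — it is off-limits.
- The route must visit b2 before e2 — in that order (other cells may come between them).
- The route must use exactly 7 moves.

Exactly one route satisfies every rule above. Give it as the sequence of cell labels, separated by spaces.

The waypoints must appear in the order b2, e2, with no cell reused.
Route from d1: left 2 to b1, down 1 to b2, right 3 to e2, up 1 to e1 — 7 moves in all.
Check: order respected (1 at step 3, 2 at step 6); 7 moves as required.

d1 c1 b1 b2 c2 d2 e2 e1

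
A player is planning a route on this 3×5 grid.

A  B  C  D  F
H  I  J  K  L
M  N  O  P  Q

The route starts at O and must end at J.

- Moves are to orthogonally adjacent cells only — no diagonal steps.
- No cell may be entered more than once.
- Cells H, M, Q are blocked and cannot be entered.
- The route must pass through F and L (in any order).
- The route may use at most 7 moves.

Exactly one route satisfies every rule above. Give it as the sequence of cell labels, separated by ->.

O -> P -> K -> L -> F -> D -> C -> J

Any route must reach F and L and still end at J within 7 moves, so the order of the required stops is forced.
Route from O: right 1 to P, up 1 to K, right 1 to L, up 1 to F, left 2 to C, down 1 to J — 7 moves in all.
Check: all required cells visited; 7 ≤ 7 moves.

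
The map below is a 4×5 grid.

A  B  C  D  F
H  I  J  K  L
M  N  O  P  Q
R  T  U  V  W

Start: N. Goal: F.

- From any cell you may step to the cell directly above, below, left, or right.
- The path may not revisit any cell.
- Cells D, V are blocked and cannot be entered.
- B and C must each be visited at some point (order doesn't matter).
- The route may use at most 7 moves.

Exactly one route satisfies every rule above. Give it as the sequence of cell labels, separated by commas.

N, I, B, C, J, K, L, F

The 7-move cap with required stops at B, C leaves no slack for detours.
Route from N: 2× up (reaching B), right to C, down to J, 2× right (reaching L), up to F — 7 moves in all.
Check: all required cells visited; 7 ≤ 7 moves.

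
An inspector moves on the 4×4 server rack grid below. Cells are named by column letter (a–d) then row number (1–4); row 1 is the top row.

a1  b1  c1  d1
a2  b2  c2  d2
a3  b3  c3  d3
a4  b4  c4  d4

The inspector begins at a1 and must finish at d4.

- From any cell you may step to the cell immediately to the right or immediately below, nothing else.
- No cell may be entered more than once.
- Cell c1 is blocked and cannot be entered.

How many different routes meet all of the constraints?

A right/down-only route from a1 to d4 makes exactly 3 down-moves and 3 right-moves in some order.
With no other constraints that would be C(6,3) = 20 routes.
Subtract routes through each blocked cell (inclusion–exclusion for overlaps): − through c1: 4 → 16.
That gives 16 routes.

16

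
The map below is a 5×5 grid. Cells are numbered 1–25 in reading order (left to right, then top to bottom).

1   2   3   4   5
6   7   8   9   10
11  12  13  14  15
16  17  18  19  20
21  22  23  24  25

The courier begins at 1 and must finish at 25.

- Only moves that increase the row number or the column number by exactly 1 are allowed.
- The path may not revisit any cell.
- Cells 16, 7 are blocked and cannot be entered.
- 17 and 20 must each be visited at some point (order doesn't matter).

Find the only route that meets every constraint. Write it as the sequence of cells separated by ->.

Moves only go right or down, so the column and row indices never decrease.
Route from 1: down 2 to 11, right 1 to 12, down 1 to 17, right 3 to 20, down 1 to 25 — 8 moves in all.
Check: all required cells visited.

1 -> 6 -> 11 -> 12 -> 17 -> 18 -> 19 -> 20 -> 25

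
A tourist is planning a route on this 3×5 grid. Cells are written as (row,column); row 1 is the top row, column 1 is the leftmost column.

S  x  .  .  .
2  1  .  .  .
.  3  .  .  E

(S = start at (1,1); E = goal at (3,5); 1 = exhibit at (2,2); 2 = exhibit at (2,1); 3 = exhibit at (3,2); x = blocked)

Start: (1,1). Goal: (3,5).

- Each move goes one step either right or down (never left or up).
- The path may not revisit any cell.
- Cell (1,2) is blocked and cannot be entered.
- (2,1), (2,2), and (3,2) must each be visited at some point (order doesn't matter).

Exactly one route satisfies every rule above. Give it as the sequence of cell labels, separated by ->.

(1,1) -> (2,1) -> (2,2) -> (3,2) -> (3,3) -> (3,4) -> (3,5)

Moves only go right or down, so the column and row indices never decrease.
Route from (1,1): down 1 to (2,1), right 1 to (2,2), down 1 to (3,2), right 3 to (3,5) — 6 moves in all.
Check: all required cells visited.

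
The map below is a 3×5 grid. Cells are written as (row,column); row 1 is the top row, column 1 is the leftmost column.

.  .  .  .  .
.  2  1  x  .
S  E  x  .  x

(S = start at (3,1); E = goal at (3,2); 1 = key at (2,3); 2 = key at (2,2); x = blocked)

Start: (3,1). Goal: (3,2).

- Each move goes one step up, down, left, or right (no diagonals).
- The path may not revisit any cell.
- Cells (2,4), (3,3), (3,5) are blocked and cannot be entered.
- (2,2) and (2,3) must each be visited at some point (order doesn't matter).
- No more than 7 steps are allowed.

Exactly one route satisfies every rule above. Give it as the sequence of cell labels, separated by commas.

The budget equals the shortest possible length, so every move has to be on a shortest route through the required cells.
Route from (3,1): 2× up (reaching (1,1)), 2× right (reaching (1,3)), down to (2,3), left to (2,2), down to (3,2) — 7 moves in all.
Check: all required cells visited; 7 ≤ 7 moves.

(3,1), (2,1), (1,1), (1,2), (1,3), (2,3), (2,2), (3,2)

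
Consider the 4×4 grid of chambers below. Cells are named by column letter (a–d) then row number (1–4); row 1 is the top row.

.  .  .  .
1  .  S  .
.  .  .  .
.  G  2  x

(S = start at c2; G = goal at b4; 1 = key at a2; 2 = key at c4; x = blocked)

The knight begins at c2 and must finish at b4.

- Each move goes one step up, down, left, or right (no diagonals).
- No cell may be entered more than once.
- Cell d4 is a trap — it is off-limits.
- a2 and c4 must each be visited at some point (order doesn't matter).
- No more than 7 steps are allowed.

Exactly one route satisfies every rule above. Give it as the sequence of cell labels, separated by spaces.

c2 b2 a2 a3 b3 c3 c4 b4

Any route must reach a2 and c4 and still end at b4 within 7 moves, so the order of the required stops is forced.
Route from c2: left 2 to a2, down 1 to a3, right 2 to c3, down 1 to c4, left 1 to b4 — 7 moves in all.
Check: all required cells visited; 7 ≤ 7 moves.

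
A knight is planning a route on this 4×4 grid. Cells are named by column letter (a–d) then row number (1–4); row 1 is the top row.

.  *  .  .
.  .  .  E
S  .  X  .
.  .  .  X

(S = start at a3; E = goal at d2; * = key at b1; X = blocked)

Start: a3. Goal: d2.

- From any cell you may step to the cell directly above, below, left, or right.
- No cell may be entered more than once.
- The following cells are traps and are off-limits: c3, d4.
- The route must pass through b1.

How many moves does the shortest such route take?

6

Any route passes through b1 somewhere between a3 and d2. Summing Manhattan distances along the two legs (a3 → b1 → d2) gives a lower bound of 3 + 3 = 6 moves.
A route of 6 moves achieves this: a3 → a2 → a1 → b1 → b2 → c2 → d2.
Since 6 matches the lower bound, it is optimal.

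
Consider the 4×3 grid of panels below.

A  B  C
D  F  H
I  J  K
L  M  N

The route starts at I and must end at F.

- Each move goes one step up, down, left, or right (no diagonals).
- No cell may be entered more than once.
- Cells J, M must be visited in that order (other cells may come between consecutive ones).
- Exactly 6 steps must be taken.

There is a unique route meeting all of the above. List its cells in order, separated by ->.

The waypoints must appear in the order J, M, with no cell reused.
Route from I: right to J, down to M, right to N, 2× up (reaching H), left to F — 6 moves in all.
Check: order respected (J at step 1, M at step 2); 6 moves as required.

I -> J -> M -> N -> K -> H -> F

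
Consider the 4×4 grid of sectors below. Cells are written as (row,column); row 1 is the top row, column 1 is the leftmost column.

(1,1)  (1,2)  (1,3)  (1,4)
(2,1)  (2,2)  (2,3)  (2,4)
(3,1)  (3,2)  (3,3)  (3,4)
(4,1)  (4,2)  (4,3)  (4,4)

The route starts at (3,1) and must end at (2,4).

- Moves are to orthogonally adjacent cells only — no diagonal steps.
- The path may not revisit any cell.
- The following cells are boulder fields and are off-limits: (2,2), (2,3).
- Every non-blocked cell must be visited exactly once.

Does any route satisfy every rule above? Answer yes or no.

no

Colour the cells like a checkerboard: each orthogonal step flips colour, so a Hamiltonian route alternates colours. Here there are 7 cells of one colour and 7 of the other, with start on the same colour as the goal — the counts and endpoints can't be arranged into an alternating sequence of length 14, so no Hamiltonian route exists.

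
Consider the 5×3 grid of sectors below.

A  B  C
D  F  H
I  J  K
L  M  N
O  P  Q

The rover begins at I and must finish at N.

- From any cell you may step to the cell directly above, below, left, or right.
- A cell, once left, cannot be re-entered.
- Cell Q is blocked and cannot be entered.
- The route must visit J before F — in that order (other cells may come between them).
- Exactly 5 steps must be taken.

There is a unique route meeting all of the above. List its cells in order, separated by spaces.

I J F H K N

The waypoints must appear in the order J, F, with no cell reused.
Route from I: right 1 to J, up 1 to F, right 1 to H, down 2 to N — 5 moves in all.
Check: order respected (J at step 1, F at step 2); 5 moves as required.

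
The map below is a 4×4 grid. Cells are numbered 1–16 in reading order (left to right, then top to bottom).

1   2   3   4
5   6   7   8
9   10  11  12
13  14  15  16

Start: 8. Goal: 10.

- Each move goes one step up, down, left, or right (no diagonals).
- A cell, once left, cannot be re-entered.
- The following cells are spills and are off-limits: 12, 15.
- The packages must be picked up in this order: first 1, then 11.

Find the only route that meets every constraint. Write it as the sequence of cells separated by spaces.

The waypoints must appear in the order 1, 11, with no cell reused.
Route from 8: up 1 to 4, left 3 to 1, down 1 to 5, right 2 to 7, down 1 to 11, left 1 to 10 — 9 moves in all.
Check: order respected (1 at step 4, 11 at step 8).

8 4 3 2 1 5 6 7 11 10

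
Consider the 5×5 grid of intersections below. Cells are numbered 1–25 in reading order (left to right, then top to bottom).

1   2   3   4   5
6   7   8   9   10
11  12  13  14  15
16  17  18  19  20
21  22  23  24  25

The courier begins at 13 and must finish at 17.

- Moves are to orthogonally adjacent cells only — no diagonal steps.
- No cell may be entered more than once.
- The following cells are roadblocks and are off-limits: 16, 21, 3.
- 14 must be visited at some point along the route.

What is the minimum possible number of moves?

Any route passes through 14 somewhere between 13 and 17. Summing Manhattan distances along the two legs (13 → 14 → 17) gives a lower bound of 1 + 3 = 4 moves.
A route of 4 moves achieves this: 13 → 14 → 19 → 18 → 17.
Since 4 matches the lower bound, it is optimal.

4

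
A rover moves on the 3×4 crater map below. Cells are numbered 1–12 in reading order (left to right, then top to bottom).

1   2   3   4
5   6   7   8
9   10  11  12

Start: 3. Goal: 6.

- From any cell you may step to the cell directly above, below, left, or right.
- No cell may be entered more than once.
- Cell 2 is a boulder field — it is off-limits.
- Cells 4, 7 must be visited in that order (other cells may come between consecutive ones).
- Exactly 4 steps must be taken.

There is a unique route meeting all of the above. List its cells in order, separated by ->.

3 -> 4 -> 8 -> 7 -> 6

The waypoints must appear in the order 4, 7, with no cell reused.
Route from 3: right to 4, down to 8, 2× left (reaching 6) — 4 moves in all.
Check: order respected (4 at step 1, 7 at step 3); 4 moves as required.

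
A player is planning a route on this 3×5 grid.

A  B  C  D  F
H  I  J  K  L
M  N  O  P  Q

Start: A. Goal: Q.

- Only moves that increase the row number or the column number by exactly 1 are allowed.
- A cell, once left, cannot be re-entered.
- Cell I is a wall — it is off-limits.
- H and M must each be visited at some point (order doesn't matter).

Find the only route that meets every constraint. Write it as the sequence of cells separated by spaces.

Moves only go right or down, so the column and row indices never decrease.
Route from A: down 2 to M, right 4 to Q — 6 moves in all.
Check: all required cells visited.

A H M N O P Q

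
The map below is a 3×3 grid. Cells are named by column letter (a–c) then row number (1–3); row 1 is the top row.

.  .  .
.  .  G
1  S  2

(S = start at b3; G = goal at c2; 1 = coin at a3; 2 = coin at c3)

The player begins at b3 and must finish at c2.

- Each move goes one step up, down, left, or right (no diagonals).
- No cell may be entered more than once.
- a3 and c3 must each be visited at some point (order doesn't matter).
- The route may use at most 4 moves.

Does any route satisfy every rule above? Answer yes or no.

no

Exhausting the options from b3, every branch either would have to re-enter a cell already used, runs past the 4-move limit, or reaches the goal with a constraint still unmet.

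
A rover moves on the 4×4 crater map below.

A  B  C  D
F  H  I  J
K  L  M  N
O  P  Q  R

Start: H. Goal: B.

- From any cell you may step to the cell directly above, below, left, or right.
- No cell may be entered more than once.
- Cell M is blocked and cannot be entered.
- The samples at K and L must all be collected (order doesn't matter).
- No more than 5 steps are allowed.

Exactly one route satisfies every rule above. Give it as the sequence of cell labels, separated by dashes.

The 5-move cap with required stops at K, L leaves no slack for detours.
Route from H: down 1 to L, left 1 to K, up 2 to A, right 1 to B — 5 moves in all.
Check: all required cells visited; 5 ≤ 5 moves.

H - L - K - F - A - B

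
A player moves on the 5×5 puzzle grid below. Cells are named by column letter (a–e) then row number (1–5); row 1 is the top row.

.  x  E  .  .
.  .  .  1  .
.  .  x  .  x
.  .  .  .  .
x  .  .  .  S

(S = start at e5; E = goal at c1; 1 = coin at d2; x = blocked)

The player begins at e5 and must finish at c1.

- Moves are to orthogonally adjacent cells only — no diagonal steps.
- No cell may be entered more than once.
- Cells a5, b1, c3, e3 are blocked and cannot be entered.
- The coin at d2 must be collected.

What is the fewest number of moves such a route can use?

Any route passes through d2 somewhere between e5 and c1. Summing Manhattan distances along the two legs (e5 → d2 → c1) gives a lower bound of 4 + 2 = 6 moves.
A route of 6 moves achieves this: e5 → e4 → d4 → d3 → d2 → d1 → c1.
Since 6 matches the lower bound, it is optimal.

6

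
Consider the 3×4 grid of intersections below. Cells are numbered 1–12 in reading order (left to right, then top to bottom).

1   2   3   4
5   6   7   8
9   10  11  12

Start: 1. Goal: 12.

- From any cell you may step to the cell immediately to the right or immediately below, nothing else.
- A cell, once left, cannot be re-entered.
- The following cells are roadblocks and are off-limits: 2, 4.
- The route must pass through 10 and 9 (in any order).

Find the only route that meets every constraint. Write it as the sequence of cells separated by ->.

Moves only go right or down, so the column and row indices never decrease.
Route from 1: down 2 to 9, right 3 to 12 — 5 moves in all.
Check: all required cells visited.

1 -> 5 -> 9 -> 10 -> 11 -> 12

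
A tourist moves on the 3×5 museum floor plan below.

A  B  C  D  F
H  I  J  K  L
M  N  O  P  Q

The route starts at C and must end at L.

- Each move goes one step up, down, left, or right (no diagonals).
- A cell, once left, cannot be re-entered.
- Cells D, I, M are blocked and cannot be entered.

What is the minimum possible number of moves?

The Manhattan distance from C to L is |1−2| + |3−5| = 3, so at least 3 moves are needed.
A route of 3 moves achieves this: C → J → K → L.
Since 3 matches the lower bound, it is optimal.

3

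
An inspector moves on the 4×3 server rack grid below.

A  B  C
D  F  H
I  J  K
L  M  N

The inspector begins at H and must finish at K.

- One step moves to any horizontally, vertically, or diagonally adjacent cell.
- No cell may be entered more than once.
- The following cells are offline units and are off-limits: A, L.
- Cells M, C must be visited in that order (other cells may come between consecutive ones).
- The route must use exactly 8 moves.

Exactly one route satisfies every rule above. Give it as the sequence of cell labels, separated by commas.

The waypoints must appear in the order M, C, with no cell reused.
Route from H: down-left to J, down to M, up-left to I, up to D, up-right to B, right to C, down-left to F, down-right to K — 8 moves in all.
Check: order respected (M at step 2, C at step 6); 8 moves as required.

H, J, M, I, D, B, C, F, K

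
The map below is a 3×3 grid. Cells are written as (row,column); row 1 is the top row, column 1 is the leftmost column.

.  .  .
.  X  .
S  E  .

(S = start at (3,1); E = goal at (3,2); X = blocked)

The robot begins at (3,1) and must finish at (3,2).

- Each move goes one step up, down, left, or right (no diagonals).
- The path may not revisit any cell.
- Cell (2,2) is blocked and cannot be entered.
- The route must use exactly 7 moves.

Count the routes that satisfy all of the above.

Need simple routes of exactly 7 moves from (3,1) to (3,2) (Manhattan distance 1, so 3 moves are spent on a detour and 3 undoing it).
Enumerating: (3,1) (2,1) (1,1) (1,2) (1,3) (2,3) (3,3) (3,2).
That gives 1 route.

1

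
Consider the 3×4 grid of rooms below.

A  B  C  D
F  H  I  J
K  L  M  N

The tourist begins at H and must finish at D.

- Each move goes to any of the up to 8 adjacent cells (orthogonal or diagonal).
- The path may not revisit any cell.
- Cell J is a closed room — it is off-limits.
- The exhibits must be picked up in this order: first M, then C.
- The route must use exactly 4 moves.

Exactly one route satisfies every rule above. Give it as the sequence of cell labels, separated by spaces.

H M I C D

The waypoints must appear in the order M, C, with no cell reused.
Route from H: down-right 1 to M, up 2 to C, right 1 to D — 4 moves in all.
Check: order respected (M at step 1, C at step 3); 4 moves as required.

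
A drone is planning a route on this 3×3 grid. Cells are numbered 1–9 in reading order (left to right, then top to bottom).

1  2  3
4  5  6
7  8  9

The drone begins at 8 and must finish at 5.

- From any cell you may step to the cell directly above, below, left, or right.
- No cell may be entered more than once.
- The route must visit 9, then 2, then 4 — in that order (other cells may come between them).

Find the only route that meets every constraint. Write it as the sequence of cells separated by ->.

8 -> 9 -> 6 -> 3 -> 2 -> 1 -> 4 -> 5

The waypoints must appear in the order 9, 2, 4, with no cell reused.
Route from 8: right 1 to 9, up 2 to 3, left 2 to 1, down 1 to 4, right 1 to 5 — 7 moves in all.
Check: order respected (9 at step 1, 2 at step 4, 4 at step 6).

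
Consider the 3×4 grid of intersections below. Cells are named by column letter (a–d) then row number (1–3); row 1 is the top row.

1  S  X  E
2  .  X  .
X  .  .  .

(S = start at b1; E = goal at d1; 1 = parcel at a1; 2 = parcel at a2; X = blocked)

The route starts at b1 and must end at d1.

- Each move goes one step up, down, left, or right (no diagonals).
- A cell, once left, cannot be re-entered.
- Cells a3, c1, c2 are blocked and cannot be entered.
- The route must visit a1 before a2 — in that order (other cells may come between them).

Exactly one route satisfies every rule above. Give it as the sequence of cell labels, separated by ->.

The waypoints must appear in the order a1, a2, with no cell reused.
Route from b1: left to a1, down to a2, right to b2, down to b3, 2× right (reaching d3), 2× up (reaching d1) — 8 moves in all.
Check: order respected (1 at step 1, 2 at step 2).

b1 -> a1 -> a2 -> b2 -> b3 -> c3 -> d3 -> d2 -> d1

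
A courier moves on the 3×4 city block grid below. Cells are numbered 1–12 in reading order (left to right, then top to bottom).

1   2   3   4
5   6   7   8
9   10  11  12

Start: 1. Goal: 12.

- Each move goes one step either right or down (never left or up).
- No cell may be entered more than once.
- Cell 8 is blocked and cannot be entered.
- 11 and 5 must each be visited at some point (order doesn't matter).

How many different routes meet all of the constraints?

3

A right/down-only route from 1 to 12 makes exactly 2 down-moves and 3 right-moves in some order.
With no other constraints that would be C(5,2) = 10 routes.
A monotone route can only reach the required cells in the order 5, 11, so split there and multiply the segment counts (each segment already excludes blocked cells): 1→5: 1; 5→11: 3; 11→12: 1; product = 3.
That gives 3 routes.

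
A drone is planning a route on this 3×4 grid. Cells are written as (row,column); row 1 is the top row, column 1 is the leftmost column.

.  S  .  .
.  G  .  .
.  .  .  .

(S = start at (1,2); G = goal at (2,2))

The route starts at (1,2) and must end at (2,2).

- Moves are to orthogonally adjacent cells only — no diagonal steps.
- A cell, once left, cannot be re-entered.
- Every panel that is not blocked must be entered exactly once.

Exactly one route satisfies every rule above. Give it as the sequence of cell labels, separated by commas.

Need to visit all 12 open cells exactly once, starting at (1,2) and ending at (2,2).
Cell (3,1) has only two open neighbours ((2,1) and (3,2)), so the path must pass straight through it: one of those is the cell it's entered from and the other is where it exits.
Route from (1,2): left to (1,1), 2× down (reaching (3,1)), 3× right (reaching (3,4)), 2× up (reaching (1,4)), left to (1,3), down to (2,3), left to (2,2) — 11 moves in all.
Check: all 12 open cells covered.

(1,2), (1,1), (2,1), (3,1), (3,2), (3,3), (3,4), (2,4), (1,4), (1,3), (2,3), (2,2)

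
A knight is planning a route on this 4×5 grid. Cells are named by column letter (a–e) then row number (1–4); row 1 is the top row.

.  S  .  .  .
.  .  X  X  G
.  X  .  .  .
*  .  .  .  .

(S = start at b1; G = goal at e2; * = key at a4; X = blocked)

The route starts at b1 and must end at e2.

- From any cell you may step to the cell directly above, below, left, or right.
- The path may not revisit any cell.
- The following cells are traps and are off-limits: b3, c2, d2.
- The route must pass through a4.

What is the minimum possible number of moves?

Any route passes through a4 somewhere between b1 and e2. Summing Manhattan distances along the two legs (b1 → a4 → e2) gives a lower bound of 4 + 6 = 10 moves.
A route of 10 moves achieves this: b1 → b2 → a2 → a3 → a4 → b4 → c4 → c3 → d3 → e3 → e2.
Since 10 matches the lower bound, it is optimal.

10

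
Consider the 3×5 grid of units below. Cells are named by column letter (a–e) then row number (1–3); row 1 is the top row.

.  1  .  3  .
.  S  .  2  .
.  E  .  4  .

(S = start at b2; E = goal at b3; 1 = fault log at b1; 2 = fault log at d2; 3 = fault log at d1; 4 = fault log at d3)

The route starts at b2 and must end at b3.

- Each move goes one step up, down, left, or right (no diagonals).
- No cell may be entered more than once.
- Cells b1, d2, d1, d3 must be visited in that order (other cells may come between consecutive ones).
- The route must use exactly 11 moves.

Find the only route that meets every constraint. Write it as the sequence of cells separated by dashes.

The waypoints must appear in the order b1, d2, d1, d3, with no cell reused.
Route from b2: up to b1, right to c1, down to c2, right to d2, up to d1, right to e1, 2× down (reaching e3), 3× left (reaching b3) — 11 moves in all.
Check: order respected (1 at step 1, 2 at step 4, 3 at step 5, 4 at step 9); 11 moves as required.

b2 - b1 - c1 - c2 - d2 - d1 - e1 - e2 - e3 - d3 - c3 - b3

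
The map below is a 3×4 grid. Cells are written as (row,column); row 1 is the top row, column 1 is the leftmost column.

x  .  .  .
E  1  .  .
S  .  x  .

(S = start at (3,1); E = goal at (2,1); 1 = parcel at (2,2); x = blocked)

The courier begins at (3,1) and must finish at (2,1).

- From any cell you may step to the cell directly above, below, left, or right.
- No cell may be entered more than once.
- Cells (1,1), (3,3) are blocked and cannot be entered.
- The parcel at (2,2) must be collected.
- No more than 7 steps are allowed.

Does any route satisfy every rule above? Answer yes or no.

One route that works: (3,1) → (3,2) → (2,2) → (2,1).

yes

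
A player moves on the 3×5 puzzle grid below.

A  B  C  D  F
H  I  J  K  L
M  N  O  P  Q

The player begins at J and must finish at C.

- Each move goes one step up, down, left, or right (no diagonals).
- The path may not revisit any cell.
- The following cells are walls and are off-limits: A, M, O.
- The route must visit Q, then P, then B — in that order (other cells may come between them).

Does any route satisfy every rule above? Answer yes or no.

Even ignoring the required order, no revisit-free route from J to C manages to pass through all of Q, P, and B: branching out from J, every path either misses one of them or, having collected them, can no longer reach C without re-entering a cell.

no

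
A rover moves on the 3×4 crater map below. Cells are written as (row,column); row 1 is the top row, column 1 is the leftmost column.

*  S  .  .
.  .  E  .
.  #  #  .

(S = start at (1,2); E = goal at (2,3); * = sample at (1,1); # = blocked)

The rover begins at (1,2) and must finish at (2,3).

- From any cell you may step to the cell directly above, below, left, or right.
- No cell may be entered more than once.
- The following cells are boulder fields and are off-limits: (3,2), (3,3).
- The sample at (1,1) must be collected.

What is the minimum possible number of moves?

Any route passes through (1,1) somewhere between (1,2) and (2,3). Summing Manhattan distances along the two legs ((1,2) → (1,1) → (2,3)) gives a lower bound of 1 + 3 = 4 moves.
A route of 4 moves achieves this: (1,2) → (1,1) → (2,1) → (2,2) → (2,3).
Since 4 matches the lower bound, it is optimal.

4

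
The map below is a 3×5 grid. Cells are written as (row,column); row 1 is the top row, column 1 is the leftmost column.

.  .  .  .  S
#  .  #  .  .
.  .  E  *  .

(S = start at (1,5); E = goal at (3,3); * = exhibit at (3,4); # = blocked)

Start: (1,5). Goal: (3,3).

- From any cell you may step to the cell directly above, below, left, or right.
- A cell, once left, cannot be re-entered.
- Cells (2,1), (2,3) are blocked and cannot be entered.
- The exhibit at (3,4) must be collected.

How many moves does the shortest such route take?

Any route passes through (3,4) somewhere between (1,5) and (3,3). Summing Manhattan distances along the two legs ((1,5) → (3,4) → (3,3)) gives a lower bound of 3 + 1 = 4 moves.
A route of 4 moves achieves this: (1,5) → (2,5) → (3,5) → (3,4) → (3,3).
Since 4 matches the lower bound, it is optimal.

4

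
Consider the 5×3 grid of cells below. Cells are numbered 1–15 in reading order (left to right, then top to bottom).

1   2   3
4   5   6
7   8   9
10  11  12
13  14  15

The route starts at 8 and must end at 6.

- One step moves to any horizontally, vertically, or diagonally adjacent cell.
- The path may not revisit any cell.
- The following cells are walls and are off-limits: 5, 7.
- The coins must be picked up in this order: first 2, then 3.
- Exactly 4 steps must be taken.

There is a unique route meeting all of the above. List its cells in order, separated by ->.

8 -> 4 -> 2 -> 3 -> 6

The waypoints must appear in the order 2, 3, with no cell reused.
Route from 8: up-left to 4, up-right to 2, right to 3, down to 6 — 4 moves in all.
Check: order respected (2 at step 2, 3 at step 3); 4 moves as required.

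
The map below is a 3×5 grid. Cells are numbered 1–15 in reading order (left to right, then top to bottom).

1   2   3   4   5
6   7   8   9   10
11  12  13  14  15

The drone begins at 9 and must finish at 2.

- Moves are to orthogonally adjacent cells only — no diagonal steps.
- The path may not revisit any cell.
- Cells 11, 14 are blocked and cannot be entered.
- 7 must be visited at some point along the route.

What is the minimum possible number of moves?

Any route passes through 7 somewhere between 9 and 2. Summing Manhattan distances along the two legs (9 → 7 → 2) gives a lower bound of 2 + 1 = 3 moves.
A route of 3 moves achieves this: 9 → 8 → 7 → 2.
Since 3 matches the lower bound, it is optimal.

3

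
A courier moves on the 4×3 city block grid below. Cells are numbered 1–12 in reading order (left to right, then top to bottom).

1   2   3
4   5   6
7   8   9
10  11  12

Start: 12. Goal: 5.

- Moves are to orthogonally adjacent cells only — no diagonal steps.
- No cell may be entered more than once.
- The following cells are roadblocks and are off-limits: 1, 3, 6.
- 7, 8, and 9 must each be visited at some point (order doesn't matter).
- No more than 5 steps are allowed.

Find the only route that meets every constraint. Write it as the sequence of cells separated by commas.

12, 9, 8, 7, 4, 5

The 5-move cap with required stops at 7, 8, 9 leaves no slack for detours.
Route from 12: up 1 to 9, left 2 to 7, up 1 to 4, right 1 to 5 — 5 moves in all.
Check: all required cells visited; 5 ≤ 5 moves.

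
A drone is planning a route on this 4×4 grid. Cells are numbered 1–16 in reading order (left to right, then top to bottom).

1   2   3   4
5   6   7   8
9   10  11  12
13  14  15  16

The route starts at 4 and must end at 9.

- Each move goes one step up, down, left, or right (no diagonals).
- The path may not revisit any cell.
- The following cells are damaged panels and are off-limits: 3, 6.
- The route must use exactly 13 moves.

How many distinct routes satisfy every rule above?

Need simple routes of exactly 13 moves from 4 to 9 (Manhattan distance 5, so 4 moves are spent on a detour and 4 undoing it).
No route satisfies every constraint, so the count is 0.

0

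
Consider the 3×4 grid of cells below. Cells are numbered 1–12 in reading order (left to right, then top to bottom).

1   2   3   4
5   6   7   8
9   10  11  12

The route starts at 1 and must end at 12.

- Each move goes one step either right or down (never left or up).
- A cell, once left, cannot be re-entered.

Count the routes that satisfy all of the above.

10

A right/down-only route from 1 to 12 makes exactly 2 down-moves and 3 right-moves in some order.
With no other constraints that would be C(5,2) = 10 routes.
That gives 10 routes.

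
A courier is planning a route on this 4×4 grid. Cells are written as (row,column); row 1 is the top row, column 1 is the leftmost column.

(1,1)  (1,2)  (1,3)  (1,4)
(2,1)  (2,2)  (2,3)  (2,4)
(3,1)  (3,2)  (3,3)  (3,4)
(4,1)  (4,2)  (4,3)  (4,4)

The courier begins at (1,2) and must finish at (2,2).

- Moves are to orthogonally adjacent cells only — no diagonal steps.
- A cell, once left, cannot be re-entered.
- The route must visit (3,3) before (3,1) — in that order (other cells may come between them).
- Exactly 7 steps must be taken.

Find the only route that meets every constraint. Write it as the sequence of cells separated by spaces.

The waypoints must appear in the order (3,3), (3,1), with no cell reused.
Route from (1,2): right 1 to (1,3), down 2 to (3,3), left 2 to (3,1), up 1 to (2,1), right 1 to (2,2) — 7 moves in all.
Check: order respected ((3,3) at step 3, (3,1) at step 5); 7 moves as required.

(1,2) (1,3) (2,3) (3,3) (3,2) (3,1) (2,1) (2,2)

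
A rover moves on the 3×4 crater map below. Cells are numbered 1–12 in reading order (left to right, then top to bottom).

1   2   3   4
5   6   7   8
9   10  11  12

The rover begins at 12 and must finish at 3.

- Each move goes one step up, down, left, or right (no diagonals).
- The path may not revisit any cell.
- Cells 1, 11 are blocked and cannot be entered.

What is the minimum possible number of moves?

The Manhattan distance from 12 to 3 is |3−1| + |4−3| = 3, so at least 3 moves are needed.
A route of 3 moves achieves this: 12 → 8 → 4 → 3.
Since 3 matches the lower bound, it is optimal.

3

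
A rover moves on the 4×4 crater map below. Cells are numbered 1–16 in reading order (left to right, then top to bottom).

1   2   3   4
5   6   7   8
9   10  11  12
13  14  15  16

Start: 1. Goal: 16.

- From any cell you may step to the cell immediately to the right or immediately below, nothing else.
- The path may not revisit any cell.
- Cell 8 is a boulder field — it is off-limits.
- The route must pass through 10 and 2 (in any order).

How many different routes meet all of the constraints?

A right/down-only route from 1 to 16 makes exactly 3 down-moves and 3 right-moves in some order.
With no other constraints that would be C(6,3) = 20 routes.
A monotone route can only reach the required cells in the order 2, 10, so split there and multiply the segment counts (each segment already excludes blocked cells): 1→2: 1; 2→10: 1; 10→16: 3; product = 3.
That gives 3 routes.

3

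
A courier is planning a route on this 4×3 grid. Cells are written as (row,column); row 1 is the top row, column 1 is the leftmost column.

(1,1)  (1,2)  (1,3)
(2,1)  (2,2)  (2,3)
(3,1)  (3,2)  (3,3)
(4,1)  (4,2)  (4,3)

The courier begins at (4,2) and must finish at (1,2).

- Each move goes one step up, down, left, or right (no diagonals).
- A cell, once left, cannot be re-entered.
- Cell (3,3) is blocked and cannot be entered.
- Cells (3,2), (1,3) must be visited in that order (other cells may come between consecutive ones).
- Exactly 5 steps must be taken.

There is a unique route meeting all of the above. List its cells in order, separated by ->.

(4,2) -> (3,2) -> (2,2) -> (2,3) -> (1,3) -> (1,2)

The waypoints must appear in the order (3,2), (1,3), with no cell reused.
Route from (4,2): 2× up (reaching (2,2)), right to (2,3), up to (1,3), left to (1,2) — 5 moves in all.
Check: order respected ((3,2) at step 1, (1,3) at step 4); 5 moves as required.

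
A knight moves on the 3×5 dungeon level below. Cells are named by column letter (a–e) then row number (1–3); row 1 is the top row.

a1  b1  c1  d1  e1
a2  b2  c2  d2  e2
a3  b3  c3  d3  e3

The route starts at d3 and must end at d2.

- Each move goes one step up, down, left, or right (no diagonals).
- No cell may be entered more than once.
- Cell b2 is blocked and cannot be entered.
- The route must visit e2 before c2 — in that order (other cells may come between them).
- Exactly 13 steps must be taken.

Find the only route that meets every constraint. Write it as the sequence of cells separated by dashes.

The waypoints must appear in the order e2, c2, with no cell reused.
Route from d3: right 1 to e3, up 2 to e1, left 4 to a1, down 2 to a3, right 2 to c3, up 1 to c2, right 1 to d2 — 13 moves in all.
Check: order respected (e2 at step 2, c2 at step 12); 13 moves as required.

d3 - e3 - e2 - e1 - d1 - c1 - b1 - a1 - a2 - a3 - b3 - c3 - c2 - d2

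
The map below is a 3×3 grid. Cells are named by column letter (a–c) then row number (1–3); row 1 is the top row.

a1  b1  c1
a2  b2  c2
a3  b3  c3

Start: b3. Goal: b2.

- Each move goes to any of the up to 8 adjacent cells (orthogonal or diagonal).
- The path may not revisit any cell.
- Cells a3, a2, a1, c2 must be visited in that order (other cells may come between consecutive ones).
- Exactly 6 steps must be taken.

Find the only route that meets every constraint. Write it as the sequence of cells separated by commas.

The waypoints must appear in the order a3, a2, a1, c2, with no cell reused.
Route from b3: left 1 to a3, up 2 to a1, right 1 to b1, down-right 1 to c2, left 1 to b2 — 6 moves in all.
Check: order respected (a3 at step 1, a2 at step 2, a1 at step 3, c2 at step 5); 6 moves as required.

b3, a3, a2, a1, b1, c2, b2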